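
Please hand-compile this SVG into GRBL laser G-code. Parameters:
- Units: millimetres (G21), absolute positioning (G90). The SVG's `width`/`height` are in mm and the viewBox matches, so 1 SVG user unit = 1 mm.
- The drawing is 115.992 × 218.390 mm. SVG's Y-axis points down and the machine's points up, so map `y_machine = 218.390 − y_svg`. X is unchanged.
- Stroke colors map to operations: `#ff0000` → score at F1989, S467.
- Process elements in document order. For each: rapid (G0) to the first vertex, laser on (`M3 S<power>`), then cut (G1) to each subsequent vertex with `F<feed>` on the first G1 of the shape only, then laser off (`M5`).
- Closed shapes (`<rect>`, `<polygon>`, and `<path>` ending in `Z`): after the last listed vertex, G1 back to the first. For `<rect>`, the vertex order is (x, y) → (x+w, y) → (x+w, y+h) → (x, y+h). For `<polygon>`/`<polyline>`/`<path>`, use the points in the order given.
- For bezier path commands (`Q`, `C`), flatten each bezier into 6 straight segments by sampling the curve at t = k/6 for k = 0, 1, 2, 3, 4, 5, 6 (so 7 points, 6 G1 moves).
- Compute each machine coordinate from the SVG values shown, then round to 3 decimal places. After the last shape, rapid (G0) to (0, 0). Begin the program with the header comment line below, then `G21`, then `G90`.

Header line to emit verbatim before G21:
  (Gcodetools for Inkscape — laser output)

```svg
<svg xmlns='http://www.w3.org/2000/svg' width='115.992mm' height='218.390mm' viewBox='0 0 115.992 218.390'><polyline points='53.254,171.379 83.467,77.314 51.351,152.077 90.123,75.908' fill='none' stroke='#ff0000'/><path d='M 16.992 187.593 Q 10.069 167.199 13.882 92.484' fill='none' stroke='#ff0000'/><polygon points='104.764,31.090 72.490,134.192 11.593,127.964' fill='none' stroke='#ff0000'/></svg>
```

1 u = 1 mm; y_m = 218.390 − y.

[1] `<polyline>` open polyline, #ff0000→score S467 F1989: (53.254,47.011) → (83.467,141.076) → (51.351,66.313) → (90.123,142.482)

[2] `<path>` quadratic bezier, #ff0000→score S467 F1989: (16.992,30.797) → (14.983,39.104) → (13.570,50.429) → (12.753,64.771) → (12.533,82.132) → (12.909,102.510) → (13.882,125.906)

[3] `<polygon>` closed polygon, #ff0000→score S467 F1989: (104.764,187.300) → (72.490,84.198) → (11.593,90.426) → (104.764,187.300) (closed)

(Gcodetools for Inkscape — laser output)
G21
G90
G0 X53.254 Y47.011
M3 S467
G1 X83.467 Y141.076 F1989
G1 X51.351 Y66.313
G1 X90.123 Y142.482
M5
G0 X16.992 Y30.797
M3 S467
G1 X14.983 Y39.104 F1989
G1 X13.570 Y50.429
G1 X12.753 Y64.771
G1 X12.533 Y82.132
G1 X12.909 Y102.510
G1 X13.882 Y125.906
M5
G0 X104.764 Y187.300
M3 S467
G1 X72.490 Y84.198 F1989
G1 X11.593 Y90.426
G1 X104.764 Y187.300
M5
G0 X0.000 Y0.000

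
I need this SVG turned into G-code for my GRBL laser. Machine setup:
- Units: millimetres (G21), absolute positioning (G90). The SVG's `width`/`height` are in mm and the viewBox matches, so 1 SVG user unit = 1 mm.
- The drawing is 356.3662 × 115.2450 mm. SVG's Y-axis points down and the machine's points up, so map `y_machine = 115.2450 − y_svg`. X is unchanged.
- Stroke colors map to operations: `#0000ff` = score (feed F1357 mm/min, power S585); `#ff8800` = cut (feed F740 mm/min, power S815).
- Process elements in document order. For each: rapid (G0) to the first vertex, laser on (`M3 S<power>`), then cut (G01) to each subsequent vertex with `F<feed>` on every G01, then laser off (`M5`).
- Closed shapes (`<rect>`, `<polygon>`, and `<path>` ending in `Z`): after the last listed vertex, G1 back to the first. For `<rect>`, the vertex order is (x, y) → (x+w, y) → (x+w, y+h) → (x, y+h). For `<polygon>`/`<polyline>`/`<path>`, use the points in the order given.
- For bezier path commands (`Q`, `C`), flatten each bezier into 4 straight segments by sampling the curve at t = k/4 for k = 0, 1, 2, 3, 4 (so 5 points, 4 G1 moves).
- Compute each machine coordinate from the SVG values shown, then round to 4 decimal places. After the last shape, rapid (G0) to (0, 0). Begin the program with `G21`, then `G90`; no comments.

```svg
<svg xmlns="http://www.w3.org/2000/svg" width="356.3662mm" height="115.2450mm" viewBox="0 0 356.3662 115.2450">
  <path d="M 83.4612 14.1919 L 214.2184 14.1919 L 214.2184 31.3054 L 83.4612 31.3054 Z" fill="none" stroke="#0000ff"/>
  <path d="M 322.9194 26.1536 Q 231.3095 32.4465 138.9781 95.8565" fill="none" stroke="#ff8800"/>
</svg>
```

G21
G90
G0 X83.4612 Y101.0531
M3 S585
G01 X214.2184 Y101.0531 F1357
G01 X214.2184 Y83.9396 F1357
G01 X83.4612 Y83.9396 F1357
G01 X83.4612 Y101.0531 F1357
M5
G0 X322.9194 Y89.0914
M3 S815
G01 X277.0694 Y82.3751 F740
G01 X231.1291 Y68.5192 F740
G01 X185.0987 Y47.5237 F740
G01 X138.9781 Y19.3885 F740
M5
G0 X0.0000 Y0.0000

viewBox `0 0 356.3662 115.2450` with mm width/height → 1 unit = 1 mm. Flip: y_m = 115.2450 − y_svg.

**Shape 1** — `<path>` rectangle, stroke `#0000ff` → score (S585, F1357). Machine vertices: (83.4612,101.0531) → (214.2184,101.0531) → (214.2184,83.9396) → (83.4612,83.9396) → (83.4612,101.0531). Closed: final G1 returns to the first vertex.

**Shape 2** — `<path>` quadratic bezier, stroke `#ff8800` → cut (S815, F740). Control points (SVG): P0=(322.9194,26.1536), P1=(231.3095,32.4465), P2=(138.9781,95.8565); sampled at t=k/4. Machine vertices: (322.9194,89.0914) → (277.0694,82.3751) → (231.1291,68.5192) → (185.0987,47.5237) → (138.9781,19.3885). Open path.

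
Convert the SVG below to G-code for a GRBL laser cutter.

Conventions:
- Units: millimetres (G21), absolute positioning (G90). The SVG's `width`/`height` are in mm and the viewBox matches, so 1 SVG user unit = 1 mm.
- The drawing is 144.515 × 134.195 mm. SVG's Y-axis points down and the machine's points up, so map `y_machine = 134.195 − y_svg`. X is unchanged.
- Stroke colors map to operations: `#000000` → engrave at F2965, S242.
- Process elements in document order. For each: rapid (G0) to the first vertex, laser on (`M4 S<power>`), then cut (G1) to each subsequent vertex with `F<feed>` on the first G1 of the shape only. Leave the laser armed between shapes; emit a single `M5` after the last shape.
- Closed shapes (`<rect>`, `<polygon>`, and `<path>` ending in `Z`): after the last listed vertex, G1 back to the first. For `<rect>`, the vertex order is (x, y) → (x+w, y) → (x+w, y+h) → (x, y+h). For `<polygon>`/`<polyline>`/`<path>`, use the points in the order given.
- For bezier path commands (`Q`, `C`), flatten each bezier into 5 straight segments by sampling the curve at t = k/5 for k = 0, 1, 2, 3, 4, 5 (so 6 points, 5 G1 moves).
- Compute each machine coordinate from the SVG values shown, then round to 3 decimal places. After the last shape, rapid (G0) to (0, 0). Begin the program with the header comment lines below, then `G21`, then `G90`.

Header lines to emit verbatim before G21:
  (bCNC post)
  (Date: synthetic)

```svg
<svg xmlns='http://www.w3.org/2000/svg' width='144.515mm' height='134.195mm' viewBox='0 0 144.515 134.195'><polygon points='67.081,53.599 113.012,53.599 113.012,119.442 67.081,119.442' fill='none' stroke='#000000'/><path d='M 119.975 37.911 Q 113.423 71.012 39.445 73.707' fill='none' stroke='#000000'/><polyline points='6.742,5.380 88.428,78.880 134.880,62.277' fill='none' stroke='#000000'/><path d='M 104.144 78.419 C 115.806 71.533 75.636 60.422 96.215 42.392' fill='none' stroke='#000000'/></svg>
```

(bCNC post)
(Date: synthetic)
G21
G90
G0 X67.081 Y80.596
M4 S242
G1 X113.012 Y80.596 F2965
G1 X113.012 Y14.753
G1 X67.081 Y14.753
G1 X67.081 Y80.596
G0 X119.975 Y96.284
M4 S242
G1 X114.657 Y84.260 F2965
G1 X103.945 Y74.668
G1 X87.839 Y67.509
G1 X66.339 Y62.782
G1 X39.445 Y60.488
G0 X6.742 Y128.815
M4 S242
G1 X88.428 Y55.315 F2965
G1 X134.880 Y71.918
G0 X104.144 Y55.776
M4 S242
G1 X105.822 Y60.436 F2965
G1 X100.464 Y66.240
G1 X93.475 Y73.316
G1 X90.257 Y81.794
G1 X96.215 Y91.803
M5
G0 X0.000 Y0.000

viewBox `0 0 144.515 134.195` with mm width/height → 1 unit = 1 mm. Flip: y_m = 134.195 − y_svg.

**Shape 1** — `<polygon>` rectangle, stroke `#000000` → engrave (S242, F2965). Machine vertices: (67.081,80.596) → (113.012,80.596) → (113.012,14.753) → (67.081,14.753) → (67.081,80.596). Closed: final G1 returns to the first vertex.

**Shape 2** — `<path>` quadratic bezier, stroke `#000000` → engrave (S242, F2965). Control points (SVG): P0=(119.975,37.911), P1=(113.423,71.012), P2=(39.445,73.707); sampled at t=k/5. Machine vertices: (119.975,96.284) → (114.657,84.260) → (103.945,74.668) → (87.839,67.509) → (66.339,62.782) → (39.445,60.488). Open path.

**Shape 3** — `<polyline>` open polyline, stroke `#000000` → engrave (S242, F2965). Machine vertices: (6.742,128.815) → (88.428,55.315) → (134.880,71.918). Open path.

**Shape 4** — `<path>` cubic bezier, stroke `#000000` → engrave (S242, F2965). Control points (SVG): P0=(104.144,78.419), P1=(115.806,71.533), P2=(75.636,60.422), P3=(96.215,42.392); sampled at t=k/5. Machine vertices: (104.144,55.776) → (105.822,60.436) → (100.464,66.240) → (93.475,73.316) → (90.257,81.794) → (96.215,91.803). Open path.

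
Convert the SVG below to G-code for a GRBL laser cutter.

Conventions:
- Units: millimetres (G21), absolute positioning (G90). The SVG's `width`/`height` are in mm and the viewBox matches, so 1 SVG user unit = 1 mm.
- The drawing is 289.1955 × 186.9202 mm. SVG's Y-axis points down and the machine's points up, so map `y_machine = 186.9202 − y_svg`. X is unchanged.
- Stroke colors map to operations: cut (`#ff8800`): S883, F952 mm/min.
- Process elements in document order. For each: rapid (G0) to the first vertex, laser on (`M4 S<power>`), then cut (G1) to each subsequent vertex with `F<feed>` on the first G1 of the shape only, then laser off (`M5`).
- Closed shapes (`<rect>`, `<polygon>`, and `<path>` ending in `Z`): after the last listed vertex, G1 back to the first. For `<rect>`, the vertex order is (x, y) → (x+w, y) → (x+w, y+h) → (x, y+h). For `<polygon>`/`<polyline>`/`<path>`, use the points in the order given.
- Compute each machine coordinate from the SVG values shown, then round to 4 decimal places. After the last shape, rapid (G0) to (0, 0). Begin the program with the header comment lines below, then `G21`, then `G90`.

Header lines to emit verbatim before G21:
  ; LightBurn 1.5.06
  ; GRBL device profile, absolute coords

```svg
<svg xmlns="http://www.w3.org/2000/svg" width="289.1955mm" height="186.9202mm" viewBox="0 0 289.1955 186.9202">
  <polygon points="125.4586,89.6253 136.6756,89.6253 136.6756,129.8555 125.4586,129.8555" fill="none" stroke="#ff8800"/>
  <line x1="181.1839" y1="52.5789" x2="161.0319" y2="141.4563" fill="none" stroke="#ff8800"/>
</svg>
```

; LightBurn 1.5.06
; GRBL device profile, absolute coords
G21
G90
G0 X125.4586 Y97.2949
M4 S883
G1 X136.6756 Y97.2949 F952
G1 X136.6756 Y57.0647
G1 X125.4586 Y57.0647
G1 X125.4586 Y97.2949
M5
G0 X181.1839 Y134.3413
M4 S883
G1 X161.0319 Y45.4639 F952
M5
G0 X0.0000 Y0.0000

Since the viewBox matches the mm dimensions, user units are millimetres directly. The only transform is the Y-flip y_m = 186.9202 − y_svg.

Shape 1 is a rectangle drawn with `<polygon>`. Its stroke #ff8800 means cut at S883, F952. After flipping Y the toolpath is (125.4586,97.2949) → (136.6756,97.2949) → (136.6756,57.0647) → (125.4586,57.0647) → (125.4586,97.2949), returning to the start.

Shape 2 is a line segment drawn with `<line>`. Its stroke #ff8800 means cut at S883, F952. After flipping Y the toolpath is (181.1839,134.3413) → (161.0319,45.4639).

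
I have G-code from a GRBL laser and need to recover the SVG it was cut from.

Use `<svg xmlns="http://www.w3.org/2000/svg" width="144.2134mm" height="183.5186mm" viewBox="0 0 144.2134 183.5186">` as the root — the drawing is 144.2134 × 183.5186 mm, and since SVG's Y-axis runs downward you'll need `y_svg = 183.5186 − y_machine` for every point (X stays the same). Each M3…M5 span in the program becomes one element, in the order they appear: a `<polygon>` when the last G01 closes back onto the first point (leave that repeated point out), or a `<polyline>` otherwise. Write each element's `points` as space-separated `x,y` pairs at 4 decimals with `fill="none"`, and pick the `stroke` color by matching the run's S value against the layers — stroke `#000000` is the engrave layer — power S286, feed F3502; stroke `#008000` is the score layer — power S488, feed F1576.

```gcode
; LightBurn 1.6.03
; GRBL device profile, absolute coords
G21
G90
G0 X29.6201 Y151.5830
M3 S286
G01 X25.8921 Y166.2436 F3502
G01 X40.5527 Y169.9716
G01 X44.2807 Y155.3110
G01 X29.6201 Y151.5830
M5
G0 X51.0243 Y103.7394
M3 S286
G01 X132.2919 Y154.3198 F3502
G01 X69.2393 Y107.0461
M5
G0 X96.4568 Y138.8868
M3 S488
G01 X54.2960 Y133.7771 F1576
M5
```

<svg xmlns="http://www.w3.org/2000/svg" width="144.2134mm" height="183.5186mm" viewBox="0 0 144.2134 183.5186">
  <polygon points="29.6201,31.9356 25.8921,17.2750 40.5527,13.5470 44.2807,28.2076" fill="none" stroke="#000000"/>
  <polyline points="51.0243,79.7792 132.2919,29.1988 69.2393,76.4725" fill="none" stroke="#000000"/>
  <polyline points="96.4568,44.6318 54.2960,49.7415" fill="none" stroke="#008000"/>
</svg>

y_svg = 183.5186 − y_m.

[1] S286→`#000000` (engrave); closed run; points: 29.6201,31.9356 25.8921,17.2750 40.5527,13.5470 44.2807,28.2076

[2] S286→`#000000` (engrave); open run; points: 51.0243,79.7792 132.2919,29.1988 69.2393,76.4725

[3] S488→`#008000` (score); open run; points: 96.4568,44.6318 54.2960,49.7415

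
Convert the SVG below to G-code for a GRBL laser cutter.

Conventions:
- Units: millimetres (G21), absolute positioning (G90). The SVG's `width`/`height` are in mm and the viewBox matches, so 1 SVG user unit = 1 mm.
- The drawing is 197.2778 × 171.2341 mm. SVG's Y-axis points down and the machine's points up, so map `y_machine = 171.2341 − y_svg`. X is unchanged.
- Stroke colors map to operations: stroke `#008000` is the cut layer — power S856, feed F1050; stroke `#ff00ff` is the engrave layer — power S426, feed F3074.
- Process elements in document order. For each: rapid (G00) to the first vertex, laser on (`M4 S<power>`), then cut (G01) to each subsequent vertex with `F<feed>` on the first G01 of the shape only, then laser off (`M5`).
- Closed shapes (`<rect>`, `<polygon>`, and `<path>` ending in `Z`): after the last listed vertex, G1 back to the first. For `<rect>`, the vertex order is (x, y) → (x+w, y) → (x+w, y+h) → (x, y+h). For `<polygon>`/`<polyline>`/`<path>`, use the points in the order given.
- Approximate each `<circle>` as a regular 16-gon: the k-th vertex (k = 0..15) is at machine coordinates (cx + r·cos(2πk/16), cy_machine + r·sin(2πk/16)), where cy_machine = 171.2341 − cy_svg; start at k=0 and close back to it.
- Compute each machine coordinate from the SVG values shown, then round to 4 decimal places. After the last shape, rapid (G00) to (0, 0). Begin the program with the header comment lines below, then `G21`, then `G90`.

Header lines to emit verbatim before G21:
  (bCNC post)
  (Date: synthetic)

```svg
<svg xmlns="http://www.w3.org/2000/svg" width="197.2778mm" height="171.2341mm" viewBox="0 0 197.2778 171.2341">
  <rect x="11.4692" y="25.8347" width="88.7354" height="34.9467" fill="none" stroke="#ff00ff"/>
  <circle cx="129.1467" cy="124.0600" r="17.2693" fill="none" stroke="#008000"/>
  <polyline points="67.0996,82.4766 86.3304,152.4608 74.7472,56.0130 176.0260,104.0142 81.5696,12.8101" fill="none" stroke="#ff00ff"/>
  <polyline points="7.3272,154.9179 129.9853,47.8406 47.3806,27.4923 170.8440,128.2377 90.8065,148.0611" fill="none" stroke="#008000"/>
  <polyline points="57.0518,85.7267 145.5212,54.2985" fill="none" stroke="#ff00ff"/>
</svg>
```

1 u = 1 mm; y_m = 171.2341 − y.

[1] `<rect>` rectangle, #ff00ff→engrave S426 F3074: (11.4692,145.3994) → (100.2046,145.3994) → (100.2046,110.4527) → (11.4692,110.4527) → (11.4692,145.3994) (closed)

[2] `<circle>` circle, #008000→cut S856 F1050: (146.4160,47.1741) → (145.1015,53.7828) → (141.3579,59.3853) → (135.7554,63.1289) → (129.1467,64.4434) → (122.5380,63.1289) → (116.9355,59.3853) → (113.1919,53.7828) → (111.8774,47.1741) → (113.1919,40.5654) → (116.9355,34.9629) → (122.5380,31.2193) → (129.1467,29.9048) → (135.7554,31.2193) → (141.3579,34.9629) → (145.1015,40.5654) → (146.4160,47.1741) (closed)

[3] `<polyline>` open polyline, #ff00ff→engrave S426 F3074: (67.0996,88.7575) → (86.3304,18.7733) → (74.7472,115.2211) → (176.0260,67.2199) → (81.5696,158.4240)

[4] `<polyline>` open polyline, #008000→cut S856 F1050: (7.3272,16.3162) → (129.9853,123.3935) → (47.3806,143.7418) → (170.8440,42.9964) → (90.8065,23.1730)

[5] `<polyline>` line segment, #ff00ff→engrave S426 F3074: (57.0518,85.5074) → (145.5212,116.9356)

(bCNC post)
(Date: synthetic)
G21
G90
G00 X11.4692 Y145.3994
M4 S426
G01 X100.2046 Y145.3994 F3074
G01 X100.2046 Y110.4527
G01 X11.4692 Y110.4527
G01 X11.4692 Y145.3994
M5
G00 X146.4160 Y47.1741
M4 S856
G01 X145.1015 Y53.7828 F1050
G01 X141.3579 Y59.3853
G01 X135.7554 Y63.1289
G01 X129.1467 Y64.4434
G01 X122.5380 Y63.1289
G01 X116.9355 Y59.3853
G01 X113.1919 Y53.7828
G01 X111.8774 Y47.1741
G01 X113.1919 Y40.5654
G01 X116.9355 Y34.9629
G01 X122.5380 Y31.2193
G01 X129.1467 Y29.9048
G01 X135.7554 Y31.2193
G01 X141.3579 Y34.9629
G01 X145.1015 Y40.5654
G01 X146.4160 Y47.1741
M5
G00 X67.0996 Y88.7575
M4 S426
G01 X86.3304 Y18.7733 F3074
G01 X74.7472 Y115.2211
G01 X176.0260 Y67.2199
G01 X81.5696 Y158.4240
M5
G00 X7.3272 Y16.3162
M4 S856
G01 X129.9853 Y123.3935 F1050
G01 X47.3806 Y143.7418
G01 X170.8440 Y42.9964
G01 X90.8065 Y23.1730
M5
G00 X57.0518 Y85.5074
M4 S426
G01 X145.5212 Y116.9356 F3074
M5
G00 X0.0000 Y0.0000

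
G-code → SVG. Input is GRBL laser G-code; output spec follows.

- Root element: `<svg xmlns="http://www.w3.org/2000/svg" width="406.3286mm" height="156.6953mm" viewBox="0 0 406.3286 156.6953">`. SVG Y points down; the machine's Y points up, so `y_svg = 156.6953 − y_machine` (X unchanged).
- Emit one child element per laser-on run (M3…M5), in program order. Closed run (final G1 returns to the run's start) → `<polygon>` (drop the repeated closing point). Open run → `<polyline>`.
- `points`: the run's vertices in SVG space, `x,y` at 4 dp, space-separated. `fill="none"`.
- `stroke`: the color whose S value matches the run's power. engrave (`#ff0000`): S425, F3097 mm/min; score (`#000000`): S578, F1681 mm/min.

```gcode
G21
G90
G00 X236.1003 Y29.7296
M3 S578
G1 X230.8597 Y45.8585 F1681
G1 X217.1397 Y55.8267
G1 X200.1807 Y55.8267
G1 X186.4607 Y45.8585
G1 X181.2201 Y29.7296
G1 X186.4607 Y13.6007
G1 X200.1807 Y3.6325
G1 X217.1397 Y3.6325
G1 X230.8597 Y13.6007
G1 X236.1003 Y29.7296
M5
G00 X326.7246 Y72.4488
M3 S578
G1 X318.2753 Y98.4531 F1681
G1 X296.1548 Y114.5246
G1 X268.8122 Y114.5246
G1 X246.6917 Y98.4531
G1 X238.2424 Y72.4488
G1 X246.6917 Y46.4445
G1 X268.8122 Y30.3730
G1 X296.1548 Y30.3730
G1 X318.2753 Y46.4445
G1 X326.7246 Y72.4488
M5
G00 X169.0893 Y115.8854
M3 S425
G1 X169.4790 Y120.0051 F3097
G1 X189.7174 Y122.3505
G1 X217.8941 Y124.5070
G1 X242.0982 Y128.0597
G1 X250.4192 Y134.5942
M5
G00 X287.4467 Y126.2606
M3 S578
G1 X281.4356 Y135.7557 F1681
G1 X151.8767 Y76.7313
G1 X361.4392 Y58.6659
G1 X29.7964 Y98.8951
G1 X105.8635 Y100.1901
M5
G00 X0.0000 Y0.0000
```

Each laser-on run becomes one SVG element. Flip Y back into SVG space with y_svg = 156.6953 − y_machine.

Run 1: power S578 maps to stroke `#000000` (score). The run returns to its start, so emit a `<polygon>` with points (Y-flipped): 236.1003,126.9657 230.8597,110.8368 217.1397,100.8686 200.1807,100.8686 186.4607,110.8368 181.2201,126.9657 186.4607,143.0946 200.1807,153.0628 217.1397,153.0628 230.8597,143.0946.

Run 2: power S578 maps to stroke `#000000` (score). The run returns to its start, so emit a `<polygon>` with points (Y-flipped): 326.7246,84.2465 318.2753,58.2422 296.1548,42.1707 268.8122,42.1707 246.6917,58.2422 238.2424,84.2465 246.6917,110.2508 268.8122,126.3223 296.1548,126.3223 318.2753,110.2508.

Run 3: S425 ⇒ engrave layer `#ff0000`. The run is open, so emit a `<polyline>` with points (Y-flipped): 169.0893,40.8099 169.4790,36.6902 189.7174,34.3448 217.8941,32.1883 242.0982,28.6356 250.4192,22.1011.

Run 4: S578 ⇒ score layer `#000000`. The run is open, so emit a `<polyline>` with points (Y-flipped): 287.4467,30.4347 281.4356,20.9396 151.8767,79.9640 361.4392,98.0294 29.7964,57.8002 105.8635,56.5052.

<svg xmlns="http://www.w3.org/2000/svg" width="406.3286mm" height="156.6953mm" viewBox="0 0 406.3286 156.6953">
  <polygon points="236.1003,126.9657 230.8597,110.8368 217.1397,100.8686 200.1807,100.8686 186.4607,110.8368 181.2201,126.9657 186.4607,143.0946 200.1807,153.0628 217.1397,153.0628 230.8597,143.0946" fill="none" stroke="#000000"/>
  <polygon points="326.7246,84.2465 318.2753,58.2422 296.1548,42.1707 268.8122,42.1707 246.6917,58.2422 238.2424,84.2465 246.6917,110.2508 268.8122,126.3223 296.1548,126.3223 318.2753,110.2508" fill="none" stroke="#000000"/>
  <polyline points="169.0893,40.8099 169.4790,36.6902 189.7174,34.3448 217.8941,32.1883 242.0982,28.6356 250.4192,22.1011" fill="none" stroke="#ff0000"/>
  <polyline points="287.4467,30.4347 281.4356,20.9396 151.8767,79.9640 361.4392,98.0294 29.7964,57.8002 105.8635,56.5052" fill="none" stroke="#000000"/>
</svg>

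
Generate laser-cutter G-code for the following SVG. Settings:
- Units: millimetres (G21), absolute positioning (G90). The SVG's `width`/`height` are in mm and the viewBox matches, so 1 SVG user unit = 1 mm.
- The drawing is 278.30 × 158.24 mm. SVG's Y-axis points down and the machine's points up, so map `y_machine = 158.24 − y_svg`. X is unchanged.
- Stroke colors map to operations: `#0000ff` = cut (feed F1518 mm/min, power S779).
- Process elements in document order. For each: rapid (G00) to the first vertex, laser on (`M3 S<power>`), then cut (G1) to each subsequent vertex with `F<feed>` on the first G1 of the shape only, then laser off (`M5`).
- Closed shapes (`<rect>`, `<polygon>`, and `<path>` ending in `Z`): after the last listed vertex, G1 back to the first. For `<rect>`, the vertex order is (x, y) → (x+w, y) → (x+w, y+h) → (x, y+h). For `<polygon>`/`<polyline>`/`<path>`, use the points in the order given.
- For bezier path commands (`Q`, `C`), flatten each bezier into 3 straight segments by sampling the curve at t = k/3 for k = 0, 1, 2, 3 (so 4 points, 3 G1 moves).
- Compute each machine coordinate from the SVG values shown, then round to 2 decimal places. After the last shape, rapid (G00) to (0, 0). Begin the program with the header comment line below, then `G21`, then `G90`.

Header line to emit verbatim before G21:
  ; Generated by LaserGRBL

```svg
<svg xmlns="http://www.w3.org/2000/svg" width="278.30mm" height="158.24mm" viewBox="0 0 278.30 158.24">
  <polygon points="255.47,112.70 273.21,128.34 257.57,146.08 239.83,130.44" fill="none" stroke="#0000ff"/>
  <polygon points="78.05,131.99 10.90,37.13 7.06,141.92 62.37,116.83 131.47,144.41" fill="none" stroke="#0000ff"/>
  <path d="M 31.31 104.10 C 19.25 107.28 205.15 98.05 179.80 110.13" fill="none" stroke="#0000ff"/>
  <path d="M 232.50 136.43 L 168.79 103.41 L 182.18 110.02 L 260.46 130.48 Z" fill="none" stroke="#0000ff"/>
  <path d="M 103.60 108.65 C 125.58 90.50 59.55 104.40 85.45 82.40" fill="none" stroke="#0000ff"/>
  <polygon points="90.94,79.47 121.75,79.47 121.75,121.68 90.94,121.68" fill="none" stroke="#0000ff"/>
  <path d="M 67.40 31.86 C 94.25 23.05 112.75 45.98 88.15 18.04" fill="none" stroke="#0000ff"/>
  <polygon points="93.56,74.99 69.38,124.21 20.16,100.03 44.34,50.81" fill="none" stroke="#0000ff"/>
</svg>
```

viewBox `0 0 278.30 158.24` with mm width/height → 1 unit = 1 mm. Flip: y_m = 158.24 − y_svg.

**Shape 1** — `<polygon>` regular polygon, stroke `#0000ff` → cut (S779, F1518). Machine vertices: (255.47,45.54) → (273.21,29.90) → (257.57,12.16) → (239.83,27.80) → (255.47,45.54). Closed: final G1 returns to the first vertex.

**Shape 2** — `<polygon>` closed polygon, stroke `#0000ff` → cut (S779, F1518). Machine vertices: (78.05,26.25) → (10.90,121.11) → (7.06,16.32) → (62.37,41.41) → (131.47,13.83) → (78.05,26.25). Closed: final G1 returns to the first vertex.

**Shape 3** — `<path>` cubic bezier, stroke `#0000ff` → cut (S779, F1518). Control points (SVG): P0=(31.31,104.10), P1=(19.25,107.28), P2=(205.15,98.05), P3=(179.80,110.13); sampled at t=k/3. Machine vertices: (31.31,54.14) → (70.08,53.85) → (149.89,54.34) → (179.80,48.11). Open path.

**Shape 4** — `<path>` closed polygon, stroke `#0000ff` → cut (S779, F1518). Machine vertices: (232.50,21.81) → (168.79,54.83) → (182.18,48.22) → (260.46,27.76) → (232.50,21.81). Closed: final G1 returns to the first vertex.

**Shape 5** — `<path>` cubic bezier, stroke `#0000ff` → cut (S779, F1518). Control points (SVG): P0=(103.60,108.65), P1=(125.58,90.50), P2=(59.55,104.40), P3=(85.45,82.40); sampled at t=k/3. Machine vertices: (103.60,49.59) → (102.91,59.57) → (83.53,63.29) → (85.45,75.84). Open path.

**Shape 6** — `<polygon>` rectangle, stroke `#0000ff` → cut (S779, F1518). Machine vertices: (90.94,78.77) → (121.75,78.77) → (121.75,36.56) → (90.94,36.56) → (90.94,78.77). Closed: final G1 returns to the first vertex.

**Shape 7** — `<path>` cubic bezier, stroke `#0000ff` → cut (S779, F1518). Control points (SVG): P0=(67.40,31.86), P1=(94.25,23.05), P2=(112.75,45.98), P3=(88.15,18.04); sampled at t=k/3. Machine vertices: (67.40,126.38) → (90.18,127.67) → (99.67,126.16) → (88.15,140.20). Open path.

**Shape 8** — `<polygon>` regular polygon, stroke `#0000ff` → cut (S779, F1518). Machine vertices: (93.56,83.25) → (69.38,34.03) → (20.16,58.21) → (44.34,107.43) → (93.56,83.25). Closed: final G1 returns to the first vertex.

; Generated by LaserGRBL
G21
G90
G00 X255.47 Y45.54
M3 S779
G1 X273.21 Y29.90 F1518
G1 X257.57 Y12.16
G1 X239.83 Y27.80
G1 X255.47 Y45.54
M5
G00 X78.05 Y26.25
M3 S779
G1 X10.90 Y121.11 F1518
G1 X7.06 Y16.32
G1 X62.37 Y41.41
G1 X131.47 Y13.83
G1 X78.05 Y26.25
M5
G00 X31.31 Y54.14
M3 S779
G1 X70.08 Y53.85 F1518
G1 X149.89 Y54.34
G1 X179.80 Y48.11
M5
G00 X232.50 Y21.81
M3 S779
G1 X168.79 Y54.83 F1518
G1 X182.18 Y48.22
G1 X260.46 Y27.76
G1 X232.50 Y21.81
M5
G00 X103.60 Y49.59
M3 S779
G1 X102.91 Y59.57 F1518
G1 X83.53 Y63.29
G1 X85.45 Y75.84
M5
G00 X90.94 Y78.77
M3 S779
G1 X121.75 Y78.77 F1518
G1 X121.75 Y36.56
G1 X90.94 Y36.56
G1 X90.94 Y78.77
M5
G00 X67.40 Y126.38
M3 S779
G1 X90.18 Y127.67 F1518
G1 X99.67 Y126.16
G1 X88.15 Y140.20
M5
G00 X93.56 Y83.25
M3 S779
G1 X69.38 Y34.03 F1518
G1 X20.16 Y58.21
G1 X44.34 Y107.43
G1 X93.56 Y83.25
M5
G00 X0.00 Y0.00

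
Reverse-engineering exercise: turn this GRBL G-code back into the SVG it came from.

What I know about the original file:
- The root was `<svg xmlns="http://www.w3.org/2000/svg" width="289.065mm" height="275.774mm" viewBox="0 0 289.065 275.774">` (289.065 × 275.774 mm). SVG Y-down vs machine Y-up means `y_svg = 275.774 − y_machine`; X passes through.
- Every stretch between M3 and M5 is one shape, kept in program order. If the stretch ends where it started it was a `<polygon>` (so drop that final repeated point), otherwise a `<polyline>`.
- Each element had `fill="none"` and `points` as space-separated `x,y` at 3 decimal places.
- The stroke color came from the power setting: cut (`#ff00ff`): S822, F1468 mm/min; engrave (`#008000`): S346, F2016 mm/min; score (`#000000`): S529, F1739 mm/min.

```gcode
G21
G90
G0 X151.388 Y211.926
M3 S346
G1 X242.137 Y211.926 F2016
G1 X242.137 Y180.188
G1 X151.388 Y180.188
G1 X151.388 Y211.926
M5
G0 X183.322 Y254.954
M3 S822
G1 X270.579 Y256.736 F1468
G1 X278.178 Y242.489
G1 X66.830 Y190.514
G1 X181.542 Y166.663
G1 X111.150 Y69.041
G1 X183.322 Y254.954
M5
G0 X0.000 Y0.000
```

<svg xmlns="http://www.w3.org/2000/svg" width="289.065mm" height="275.774mm" viewBox="0 0 289.065 275.774">
  <polygon points="151.388,63.848 242.137,63.848 242.137,95.586 151.388,95.586" fill="none" stroke="#008000"/>
  <polygon points="183.322,20.820 270.579,19.038 278.178,33.285 66.830,85.260 181.542,109.111 111.150,206.733" fill="none" stroke="#ff00ff"/>
</svg>

y_svg = 275.774 − y_m.

[1] S346→`#008000` (engrave); closed run; points: 151.388,63.848 242.137,63.848 242.137,95.586 151.388,95.586

[2] S822→`#ff00ff` (cut); closed run; points: 183.322,20.820 270.579,19.038 278.178,33.285 66.830,85.260 181.542,109.111 111.150,206.733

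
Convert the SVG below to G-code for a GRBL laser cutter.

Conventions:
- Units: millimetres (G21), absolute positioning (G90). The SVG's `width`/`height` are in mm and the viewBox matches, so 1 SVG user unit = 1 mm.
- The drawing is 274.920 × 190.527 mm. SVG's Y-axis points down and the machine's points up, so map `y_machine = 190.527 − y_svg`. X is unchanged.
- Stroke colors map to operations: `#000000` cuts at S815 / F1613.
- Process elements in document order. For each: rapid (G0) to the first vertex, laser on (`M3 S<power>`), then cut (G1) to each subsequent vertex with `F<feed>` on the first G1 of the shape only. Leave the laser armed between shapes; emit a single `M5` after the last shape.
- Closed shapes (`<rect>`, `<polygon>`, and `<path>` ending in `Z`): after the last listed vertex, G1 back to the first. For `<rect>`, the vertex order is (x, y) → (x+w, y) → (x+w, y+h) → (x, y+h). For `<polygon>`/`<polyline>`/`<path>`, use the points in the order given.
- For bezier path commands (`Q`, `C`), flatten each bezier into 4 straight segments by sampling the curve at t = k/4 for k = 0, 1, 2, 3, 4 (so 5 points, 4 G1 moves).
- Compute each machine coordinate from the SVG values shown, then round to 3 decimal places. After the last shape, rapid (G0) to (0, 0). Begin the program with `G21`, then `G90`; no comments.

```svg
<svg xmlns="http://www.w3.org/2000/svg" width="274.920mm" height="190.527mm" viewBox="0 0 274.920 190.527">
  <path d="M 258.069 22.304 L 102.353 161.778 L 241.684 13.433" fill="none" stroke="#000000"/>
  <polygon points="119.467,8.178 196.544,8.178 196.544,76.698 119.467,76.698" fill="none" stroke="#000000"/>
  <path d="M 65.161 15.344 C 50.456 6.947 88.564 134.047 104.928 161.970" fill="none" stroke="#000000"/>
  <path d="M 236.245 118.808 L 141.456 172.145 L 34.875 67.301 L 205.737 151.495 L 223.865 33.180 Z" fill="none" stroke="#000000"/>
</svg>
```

G21
G90
G0 X258.069 Y168.223
M3 S815
G1 X102.353 Y28.749 F1613
G1 X241.684 Y177.094
G0 X119.467 Y182.349
M3 S815
G1 X196.544 Y182.349 F1613
G1 X196.544 Y113.829
G1 X119.467 Y113.829
G1 X119.467 Y182.349
G0 X65.161 Y175.183
M3 S815
G1 X62.870 Y159.742 F1613
G1 X73.394 Y115.490
G1 X89.743 Y64.428
G1 X104.928 Y28.557
G0 X236.245 Y71.719
M3 S815
G1 X141.456 Y18.382 F1613
G1 X34.875 Y123.226
G1 X205.737 Y39.032
G1 X223.865 Y157.347
G1 X236.245 Y71.719
M5
G0 X0.000 Y0.000

Since the viewBox matches the mm dimensions, user units are millimetres directly. The only transform is the Y-flip y_m = 190.527 − y_svg.

Shape 1 is a open polyline drawn with `<path>`. Its stroke #000000 means cut at S815, F1613. After flipping Y the toolpath is (258.069,168.223) → (102.353,28.749) → (241.684,177.094).

Shape 2 is a rectangle drawn with `<polygon>`. Its stroke #000000 means cut at S815, F1613. After flipping Y the toolpath is (119.467,182.349) → (196.544,182.349) → (196.544,113.829) → (119.467,113.829) → (119.467,182.349), returning to the start.

Shape 3 is a cubic bezier drawn with `<path>`. Its stroke #000000 means cut at S815, F1613. After flipping Y the toolpath is (65.161,175.183) → (62.870,159.742) → (73.394,115.490) → (89.743,64.428) → (104.928,28.557).

Shape 4 is a closed polygon drawn with `<path>`. Its stroke #000000 means cut at S815, F1613. After flipping Y the toolpath is (236.245,71.719) → (141.456,18.382) → (34.875,123.226) → (205.737,39.032) → (223.865,157.347) → (236.245,71.719), returning to the start.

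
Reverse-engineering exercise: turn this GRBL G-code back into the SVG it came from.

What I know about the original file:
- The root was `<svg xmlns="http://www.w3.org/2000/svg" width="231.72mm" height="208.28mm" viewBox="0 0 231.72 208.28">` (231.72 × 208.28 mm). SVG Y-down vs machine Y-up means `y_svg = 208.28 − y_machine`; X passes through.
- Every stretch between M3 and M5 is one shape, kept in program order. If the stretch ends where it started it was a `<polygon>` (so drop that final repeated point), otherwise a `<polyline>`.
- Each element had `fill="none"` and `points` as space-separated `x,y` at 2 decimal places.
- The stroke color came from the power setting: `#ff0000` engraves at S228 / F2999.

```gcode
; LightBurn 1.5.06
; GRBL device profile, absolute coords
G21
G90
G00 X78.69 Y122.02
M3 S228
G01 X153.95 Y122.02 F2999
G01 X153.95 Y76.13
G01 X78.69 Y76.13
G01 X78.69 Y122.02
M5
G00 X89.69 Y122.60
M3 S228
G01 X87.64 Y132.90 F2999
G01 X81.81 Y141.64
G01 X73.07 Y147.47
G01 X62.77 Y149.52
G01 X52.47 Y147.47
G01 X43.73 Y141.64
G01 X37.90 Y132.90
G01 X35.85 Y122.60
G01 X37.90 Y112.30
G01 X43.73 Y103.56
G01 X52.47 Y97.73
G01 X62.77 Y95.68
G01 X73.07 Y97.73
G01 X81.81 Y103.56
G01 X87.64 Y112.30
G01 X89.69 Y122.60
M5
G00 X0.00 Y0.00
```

<svg xmlns="http://www.w3.org/2000/svg" width="231.72mm" height="208.28mm" viewBox="0 0 231.72 208.28">
  <polygon points="78.69,86.26 153.95,86.26 153.95,132.15 78.69,132.15" fill="none" stroke="#ff0000"/>
  <polygon points="89.69,85.68 87.64,75.38 81.81,66.64 73.07,60.81 62.77,58.76 52.47,60.81 43.73,66.64 37.90,75.38 35.85,85.68 37.90,95.98 43.73,104.72 52.47,110.55 62.77,112.60 73.07,110.55 81.81,104.72 87.64,95.98" fill="none" stroke="#ff0000"/>
</svg>

Each laser-on run becomes one SVG element. Flip Y back into SVG space with y_svg = 208.28 − y_machine. Every run uses S228, so all elements get stroke `#ff0000` (engrave).

Run 1: The run returns to its start, so emit a `<polygon>` with points (Y-flipped): 78.69,86.26 153.95,86.26 153.95,132.15 78.69,132.15.

Run 2: The run returns to its start, so emit a `<polygon>` with points (Y-flipped): 89.69,85.68 87.64,75.38 81.81,66.64 73.07,60.81 62.77,58.76 52.47,60.81 43.73,66.64 37.90,75.38 35.85,85.68 37.90,95.98 43.73,104.72 52.47,110.55 62.77,112.60 73.07,110.55 81.81,104.72 87.64,95.98.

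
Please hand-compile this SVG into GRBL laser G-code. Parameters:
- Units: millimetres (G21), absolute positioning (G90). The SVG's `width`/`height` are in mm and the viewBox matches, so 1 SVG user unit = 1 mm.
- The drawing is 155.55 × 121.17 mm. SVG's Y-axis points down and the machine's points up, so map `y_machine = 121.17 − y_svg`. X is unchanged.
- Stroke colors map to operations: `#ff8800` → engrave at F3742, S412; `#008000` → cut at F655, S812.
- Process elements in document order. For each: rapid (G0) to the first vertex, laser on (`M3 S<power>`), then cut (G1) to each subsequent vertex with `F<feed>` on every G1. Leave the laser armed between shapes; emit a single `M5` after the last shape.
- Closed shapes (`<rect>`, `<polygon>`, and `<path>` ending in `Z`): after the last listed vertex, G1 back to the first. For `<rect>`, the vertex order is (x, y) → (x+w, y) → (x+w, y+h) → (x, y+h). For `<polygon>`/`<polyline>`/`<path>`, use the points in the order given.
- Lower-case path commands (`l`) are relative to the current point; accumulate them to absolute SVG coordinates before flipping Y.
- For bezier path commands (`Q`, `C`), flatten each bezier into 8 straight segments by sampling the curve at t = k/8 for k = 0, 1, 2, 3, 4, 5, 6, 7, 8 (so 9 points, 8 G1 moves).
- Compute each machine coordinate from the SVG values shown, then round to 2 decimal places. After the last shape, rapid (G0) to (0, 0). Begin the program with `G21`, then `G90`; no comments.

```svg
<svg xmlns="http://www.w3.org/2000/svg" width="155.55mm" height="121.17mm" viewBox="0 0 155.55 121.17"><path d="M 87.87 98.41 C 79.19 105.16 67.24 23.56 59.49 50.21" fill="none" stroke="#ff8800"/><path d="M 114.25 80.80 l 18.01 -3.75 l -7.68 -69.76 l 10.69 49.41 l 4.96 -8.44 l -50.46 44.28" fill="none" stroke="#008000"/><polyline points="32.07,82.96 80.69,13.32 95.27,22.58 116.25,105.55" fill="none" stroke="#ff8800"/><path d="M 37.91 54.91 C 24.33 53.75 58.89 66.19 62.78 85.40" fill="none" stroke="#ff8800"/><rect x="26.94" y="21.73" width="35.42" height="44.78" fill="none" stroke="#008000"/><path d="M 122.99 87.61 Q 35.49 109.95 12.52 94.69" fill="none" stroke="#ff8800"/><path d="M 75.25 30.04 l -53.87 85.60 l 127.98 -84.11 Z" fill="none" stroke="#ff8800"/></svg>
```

G21
G90
G0 X87.87 Y22.76
M3 S412
G1 X84.48 Y23.99 F3742
G1 X80.86 Y31.19 F3742
G1 X77.12 Y42.07 F3742
G1 X73.33 Y54.32 F3742
G1 X69.59 Y65.64 F3742
G1 X65.97 Y73.72 F3742
G1 X62.58 Y76.26 F3742
G1 X59.49 Y70.96 F3742
G0 X114.25 Y40.37
M3 S812
G1 X132.26 Y44.12 F655
G1 X124.58 Y113.88 F655
G1 X135.27 Y64.47 F655
G1 X140.23 Y72.91 F655
G1 X89.77 Y28.63 F655
G0 X32.07 Y38.21
M3 S412
G1 X80.69 Y107.85 F3742
G1 X95.27 Y98.59 F3742
G1 X116.25 Y15.62 F3742
G0 X37.91 Y66.26
M3 S412
G1 X34.92 Y66.07 F3742
G1 X35.52 Y64.69 F3742
G1 X38.79 Y62.19 F3742
G1 X43.79 Y58.65 F3742
G1 X49.62 Y54.16 F3742
G1 X55.34 Y48.80 F3742
G1 X60.04 Y42.64 F3742
G1 X62.78 Y35.77 F3742
G0 X26.94 Y99.44
M3 S812
G1 X62.36 Y99.44 F655
G1 X62.36 Y54.66 F655
G1 X26.94 Y54.66 F655
G1 X26.94 Y99.44 F655
G0 X122.99 Y33.56
M3 S412
G1 X102.12 Y28.56 F3742
G1 X83.27 Y24.74 F3742
G1 X66.44 Y22.09 F3742
G1 X51.62 Y20.62 F3742
G1 X38.82 Y20.32 F3742
G1 X28.04 Y21.20 F3742
G1 X19.27 Y23.25 F3742
G1 X12.52 Y26.48 F3742
G0 X75.25 Y91.13
M3 S412
G1 X21.38 Y5.53 F3742
G1 X149.36 Y89.64 F3742
G1 X75.25 Y91.13 F3742
M5
G0 X0.00 Y0.00

Since the viewBox matches the mm dimensions, user units are millimetres directly. The only transform is the Y-flip y_m = 121.17 − y_svg.

Shape 1 is a cubic bezier drawn with `<path>`. Its stroke #ff8800 means engrave at S412, F3742. After flipping Y the toolpath is (87.87,22.76) → (84.48,23.99) → (80.86,31.19) → (77.12,42.07) → (73.33,54.32) → (69.59,65.64) → (65.97,73.72) → (62.58,76.26) → (59.49,70.96).

Shape 2 is a open polyline drawn with `<path>`. Its stroke #008000 means cut at S812, F655. After flipping Y the toolpath is (114.25,40.37) → (132.26,44.12) → (124.58,113.88) → (135.27,64.47) → (140.23,72.91) → (89.77,28.63).

Shape 3 is a open polyline drawn with `<polyline>`. Its stroke #ff8800 means engrave at S412, F3742. After flipping Y the toolpath is (32.07,38.21) → (80.69,107.85) → (95.27,98.59) → (116.25,15.62).

Shape 4 is a cubic bezier drawn with `<path>`. Its stroke #ff8800 means engrave at S412, F3742. After flipping Y the toolpath is (37.91,66.26) → (34.92,66.07) → (35.52,64.69) → (38.79,62.19) → (43.79,58.65) → (49.62,54.16) → (55.34,48.80) → (60.04,42.64) → (62.78,35.77).

Shape 5 is a rectangle drawn with `<rect>`. Its stroke #008000 means cut at S812, F655. After flipping Y the toolpath is (26.94,99.44) → (62.36,99.44) → (62.36,54.66) → (26.94,54.66) → (26.94,99.44), returning to the start.

Shape 6 is a quadratic bezier drawn with `<path>`. Its stroke #ff8800 means engrave at S412, F3742. After flipping Y the toolpath is (122.99,33.56) → (102.12,28.56) → (83.27,24.74) → (66.44,22.09) → (51.62,20.62) → (38.82,20.32) → (28.04,21.20) → (19.27,23.25) → (12.52,26.48).

Shape 7 is a closed polygon drawn with `<path>`. Its stroke #ff8800 means engrave at S412, F3742. After flipping Y the toolpath is (75.25,91.13) → (21.38,5.53) → (149.36,89.64) → (75.25,91.13), returning to the start.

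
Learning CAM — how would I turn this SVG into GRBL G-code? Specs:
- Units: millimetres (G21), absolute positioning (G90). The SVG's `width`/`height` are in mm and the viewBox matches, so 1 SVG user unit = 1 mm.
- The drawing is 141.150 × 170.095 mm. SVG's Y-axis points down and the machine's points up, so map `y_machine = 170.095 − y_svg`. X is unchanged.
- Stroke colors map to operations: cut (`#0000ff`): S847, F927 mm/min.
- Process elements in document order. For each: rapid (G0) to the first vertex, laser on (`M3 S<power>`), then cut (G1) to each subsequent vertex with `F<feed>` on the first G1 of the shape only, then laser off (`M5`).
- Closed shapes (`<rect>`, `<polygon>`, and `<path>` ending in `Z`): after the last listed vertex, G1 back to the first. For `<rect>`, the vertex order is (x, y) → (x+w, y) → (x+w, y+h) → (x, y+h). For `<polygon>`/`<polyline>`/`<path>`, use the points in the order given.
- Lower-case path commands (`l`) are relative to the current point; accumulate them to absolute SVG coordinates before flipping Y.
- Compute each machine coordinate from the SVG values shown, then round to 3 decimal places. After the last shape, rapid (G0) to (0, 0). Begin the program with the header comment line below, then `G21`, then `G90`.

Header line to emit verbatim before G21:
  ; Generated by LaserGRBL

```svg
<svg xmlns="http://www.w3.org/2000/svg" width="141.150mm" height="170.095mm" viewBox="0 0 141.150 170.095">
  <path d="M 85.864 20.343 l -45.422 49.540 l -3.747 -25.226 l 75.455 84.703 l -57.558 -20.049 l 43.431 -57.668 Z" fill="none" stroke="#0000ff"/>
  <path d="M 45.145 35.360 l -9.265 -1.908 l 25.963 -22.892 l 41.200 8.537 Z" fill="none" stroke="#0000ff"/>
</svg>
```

viewBox `0 0 141.150 170.095` with mm width/height → 1 unit = 1 mm. Flip: y_m = 170.095 − y_svg.

**Shape 1** — `<path>` closed polygon, stroke `#0000ff` → cut (S847, F927). Machine vertices: (85.864,149.752) → (40.442,100.212) → (36.695,125.438) → (112.150,40.735) → (54.592,60.784) → (98.023,118.452) → (85.864,149.752). Closed: final G1 returns to the first vertex.

**Shape 2** — `<path>` closed polygon, stroke `#0000ff` → cut (S847, F927). Machine vertices: (45.145,134.735) → (35.880,136.643) → (61.843,159.535) → (103.043,150.998) → (45.145,134.735). Closed: final G1 returns to the first vertex.

; Generated by LaserGRBL
G21
G90
G0 X85.864 Y149.752
M3 S847
G1 X40.442 Y100.212 F927
G1 X36.695 Y125.438
G1 X112.150 Y40.735
G1 X54.592 Y60.784
G1 X98.023 Y118.452
G1 X85.864 Y149.752
M5
G0 X45.145 Y134.735
M3 S847
G1 X35.880 Y136.643 F927
G1 X61.843 Y159.535
G1 X103.043 Y150.998
G1 X45.145 Y134.735
M5
G0 X0.000 Y0.000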